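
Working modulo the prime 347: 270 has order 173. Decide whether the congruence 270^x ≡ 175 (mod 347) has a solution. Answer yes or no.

no

175 ∈ ⟨270⟩ iff 175^173 ≡ 1 (mod 347), since |⟨270⟩| = 173.
175^173 mod 347 = 346.
Since 346 ≠ 1, 175 does not lie in the subgroup.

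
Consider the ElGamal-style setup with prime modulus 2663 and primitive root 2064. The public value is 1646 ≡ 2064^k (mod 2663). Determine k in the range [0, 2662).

1249

Baby-step giant-step with m = ceil(sqrt(2662)) = 52.
Baby table (2064^j mod 2663 for j=0..51):
  0:1  1:2064  2:1959  3:942  4:298  5:2582  6:585  7:1101
  8:925  9:2492  10:1235  11:549  12:1361  13:2302  14:536  15:1159
  16:802  17:1605  18:2611  19:1855  20:1989  21:1613  22:482  23:1549
  24:1536  25:1334  26:2497  27:903  28:2355  29:745  30:1129  31:131
  32:1421  33:981  34:904  35:1756  36:41  37:2071  38:429  39:1340
  40:1566  41:2005  42:18  43:2533  44:643  45:978  46:38  47:1205
  48:2541  49:1177  50:672  51:2248
Giant step factor: 2064^(-52) ≡ 440 (mod 2663).
Scan 1646·440^i mod 2663 for i = 0, 1, …:
  i=0: 1646   i=1: 2567   i=2: 368   i=3: 2140
  i=4: 1561   i=5: 2449   i=6: 1708   i=7: 554
  i=8: 1427   i=9: 2075     …   i=23: 1893
  i=24: 2064
Match at i=24, j=1: k = 24·52 + 1 = 1249.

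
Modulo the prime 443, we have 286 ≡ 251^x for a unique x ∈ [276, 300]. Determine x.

276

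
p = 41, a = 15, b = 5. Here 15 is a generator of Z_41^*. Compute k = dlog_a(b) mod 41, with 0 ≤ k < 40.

6

Successive powers of 15 modulo 41:
  15^0=1  15^1=15  15^2=20  15^3=13  15^4=31  15^5=14
  15^6=5
So 15^6 ≡ 5 (mod 41), giving k = 6.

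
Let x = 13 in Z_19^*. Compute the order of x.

The order of 13 must divide p − 1 = 18 = 2 · 3^2.
Divisors: 1, 2, 3, 6, 9, 18.
Check each in increasing order: 13^1 ≡ 13;  13^2 ≡ 17;  13^3 ≡ 12;  13^6 ≡ 11;  13^9 ≡ 18;  13^18 ≡ 1.
Smallest exponent giving 1 is 18.

18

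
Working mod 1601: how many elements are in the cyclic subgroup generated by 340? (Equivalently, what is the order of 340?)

The order of 340 must divide p − 1 = 1600 = 2^6 · 5^2.
Divisors: 1, 2, 4, 5, 8, 10, 16, 20, 25, 32, 40, 50, 64, 80, 100, 160, 200, 320, 400, 800, 1600.
Check each in increasing order: 340^1 ≡ 340;  340^2 ≡ 328;  340^4 ≡ 317;  340^5 ≡ 513;  340^8 ≡ 1227;  340^10 ≡ 605;  340^16 ≡ 589;  340^20 ≡ 997;  340^25 ≡ 742;  340^32 ≡ 1105;  340^40 ≡ 1389;  340^50 ≡ 1421;  340^64 ≡ 1063;  340^80 ≡ 116;  340^100 ≡ 380;  340^160 ≡ 648;  340^200 ≡ 310;  340^320 ≡ 442;  340^400 ≡ 40;  340^800 ≡ 1600;  340^1600 ≡ 1.
Smallest exponent giving 1 is 1600.

1600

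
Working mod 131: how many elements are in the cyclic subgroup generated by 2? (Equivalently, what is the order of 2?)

130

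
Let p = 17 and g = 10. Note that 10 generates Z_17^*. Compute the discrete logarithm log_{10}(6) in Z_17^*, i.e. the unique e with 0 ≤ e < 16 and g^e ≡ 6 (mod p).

5

Successive powers of 10 modulo 17:
  10^0=1  10^1=10  10^2=15  10^3=14  10^4=4  10^5=6
So 10^5 ≡ 6 (mod 17), giving e = 5.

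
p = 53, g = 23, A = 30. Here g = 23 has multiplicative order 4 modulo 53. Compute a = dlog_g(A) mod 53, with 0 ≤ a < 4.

3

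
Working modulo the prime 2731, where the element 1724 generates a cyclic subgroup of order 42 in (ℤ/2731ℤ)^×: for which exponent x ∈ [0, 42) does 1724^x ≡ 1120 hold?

38

Baby-step giant-step with m = ceil(sqrt(42)) = 7.
Baby table (1724^j mod 2731 for j=0..6):
  0:1  1:1724  2:848  3:867  4:851  5:577  6:664
Giant step factor: 1724^(-7) ≡ 2285 (mod 2731).
Scan 1120·2285^i mod 2731 for i = 0, 1, …:
  i=0: 1120   i=1: 253   i=2: 1864   i=3: 1611
  i=4: 2478   i=5: 867
Match at i=5, j=3: x = 5·7 + 3 = 38.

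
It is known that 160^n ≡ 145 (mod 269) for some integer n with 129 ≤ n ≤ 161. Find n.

139

Compute 160^129 mod 269 = 141, then multiply by 160 repeatedly:
  160^129=141  160^130=233  160^131=158  160^132=263  160^133=116
  160^134=268  160^135=109  160^136=224  160^137=63  160^138=127
  160^139=145
Found 145 at exponent 139.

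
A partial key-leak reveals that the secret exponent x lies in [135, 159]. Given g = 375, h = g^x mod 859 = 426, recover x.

Compute 375^135 mod 859 = 788, then multiply by 375 repeatedly:
  375^135=788  375^136=4  375^137=641  375^138=714  375^139=601
  375^140=317  375^141=333  375^142=320  375^143=599  375^144=426
Found 426 at exponent 144.

144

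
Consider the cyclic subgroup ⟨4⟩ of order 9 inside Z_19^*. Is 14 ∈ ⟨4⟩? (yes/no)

⟨4⟩ has order 9; its elements mod 19 are {1, 4, 5, 6, 7, 9, 11, 16, 17}.
14 is not in this set.

no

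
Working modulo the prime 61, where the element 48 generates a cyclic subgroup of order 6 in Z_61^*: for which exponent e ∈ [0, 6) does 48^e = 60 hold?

Successive powers of 48 modulo 61:
  48^0=1  48^1=48  48^2=47  48^3=60
So 48^3 ≡ 60 (mod 61), giving e = 3.

3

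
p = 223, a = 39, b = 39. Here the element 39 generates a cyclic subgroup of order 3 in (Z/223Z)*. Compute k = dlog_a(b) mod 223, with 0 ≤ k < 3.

1

Successive powers of 39 modulo 223:
  39^0=1  39^1=39
So 39^1 ≡ 39 (mod 223), giving k = 1.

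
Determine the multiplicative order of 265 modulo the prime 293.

292

The order of 265 must divide p − 1 = 292 = 2^2 · 73.
Divisors: 1, 2, 4, 73, 146, 292.
Check each in increasing order: 265^1 ≡ 265;  265^2 ≡ 198;  265^4 ≡ 235;  265^73 ≡ 138;  265^146 ≡ 292;  265^292 ≡ 1.
Smallest exponent giving 1 is 292.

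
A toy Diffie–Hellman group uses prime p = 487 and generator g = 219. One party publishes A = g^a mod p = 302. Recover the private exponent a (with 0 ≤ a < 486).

201

Baby-step giant-step with m = ceil(sqrt(486)) = 23.
Baby table (219^j mod 487 for j=0..22):
  0:1  1:219  2:235  3:330  4:194  5:117  6:299  7:223
  8:137  9:296  10:53  11:406  12:280  13:445  14:55  15:357
  16:263  17:131  18:443  19:104  20:374  21:90  22:230
Giant step factor: 219^(-23) ≡ 247 (mod 487).
Scan 302·247^i mod 487 for i = 0, 1, …:
  i=0: 302   i=1: 83   i=2: 47   i=3: 408
  i=4: 454   i=5: 128   i=6: 448   i=7: 107
  i=8: 131
Match at i=8, j=17: a = 8·23 + 17 = 201.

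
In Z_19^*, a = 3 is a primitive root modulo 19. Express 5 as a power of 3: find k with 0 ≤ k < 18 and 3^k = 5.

4

Successive powers of 3 modulo 19:
  3^0=1  3^1=3  3^2=9  3^3=8  3^4=5
So 3^4 ≡ 5 (mod 19), giving k = 4.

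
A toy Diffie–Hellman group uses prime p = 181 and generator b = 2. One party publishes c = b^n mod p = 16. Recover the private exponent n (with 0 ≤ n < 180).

4

Successive powers of 2 modulo 181:
  2^0=1  2^1=2  2^2=4  2^3=8  2^4=16
So 2^4 ≡ 16 (mod 181), giving n = 4.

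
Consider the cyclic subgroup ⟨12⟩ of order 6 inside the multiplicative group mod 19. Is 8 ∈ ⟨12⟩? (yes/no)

yes

⟨12⟩ has order 6; its elements mod 19 are {1, 7, 8, 11, 12, 18}.
8 is in this set.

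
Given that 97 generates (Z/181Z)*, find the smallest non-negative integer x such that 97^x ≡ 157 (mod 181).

23

Baby-step giant-step with m = ceil(sqrt(180)) = 14.
Baby table (97^j mod 181 for j=0..13):
  0:1  1:97  2:178  3:71  4:9  5:149  6:154  7:96
  8:81  9:74  10:119  11:140  12:5  13:123
Giant step factor: 97^(-14) ≡ 12 (mod 181).
Scan 157·12^i mod 181 for i = 0, 1, …:
  i=0: 157   i=1: 74
Match at i=1, j=9: x = 1·14 + 9 = 23.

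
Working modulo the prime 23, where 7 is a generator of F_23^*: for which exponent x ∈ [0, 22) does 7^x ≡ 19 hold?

17

Successive powers of 7 modulo 23:
  7^0=1  7^1=7  7^2=3  7^3=21  7^4=9  7^5=17
  7^6=4  7^7=5  7^8=12  7^9=15  7^10=13  7^11=22
  7^12=16  7^13=20  7^14=2  7^15=14  7^16=6  7^17=19
So 7^17 ≡ 19 (mod 23), giving x = 17.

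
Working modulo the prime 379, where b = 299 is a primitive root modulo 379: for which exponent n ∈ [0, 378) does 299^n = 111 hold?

35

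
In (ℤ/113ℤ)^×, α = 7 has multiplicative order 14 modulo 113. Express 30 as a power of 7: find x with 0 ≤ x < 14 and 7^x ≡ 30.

12

Successive powers of 7 modulo 113:
  7^0=1  7^1=7  7^2=49  7^3=4  7^4=28  7^5=83
  7^6=16  7^7=112  7^8=106  7^9=64  7^10=109  7^11=85
  7^12=30
So 7^12 ≡ 30 (mod 113), giving x = 12.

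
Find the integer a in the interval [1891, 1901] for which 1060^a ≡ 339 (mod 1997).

1898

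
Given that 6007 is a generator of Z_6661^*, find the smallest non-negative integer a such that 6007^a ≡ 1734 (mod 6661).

2679

Baby-step giant-step with m = ceil(sqrt(6660)) = 82.
Baby table (6007^j mod 6661 for j=0..81):
  0:1  1:6007  2:1412  3:2431  4:2105  5:2157  6:1454  7:1607
  8:1460  9:4344  10:3271  11:5608  12:2579  13:5228  14:4642  15:1548
  16:80  17:968  18:6384  19:1311  20:1875  21:6035  22:3083  23:2001
  24:3563  25:1148  26:1901  27:2353  28:6490  29:5258  30:5005  31:3942
  32:6400  33:4169  34:4484  35:4965  36:3458  37:3208  38:183  39:216
  40:5278  41:5247  42:5538  43:1732  44:6303  45:997  46:740  47:2293
  48:5764  49:470  50:5687  51:4201  52:3539  53:3522  54:1318  55:3958
  56:2597  57:117  58:3414  59:5340  60:4665  61:6489  62:5912  63:3593
  64:1511  65:4295  66:2012  67:3030  68:3358  69:1998  70:5525  71:3573
  72:1269  73:2699  74:19  75:896  76:184  77:6223  78:29  79:1017
  80:982  81:3889
Giant step factor: 6007^(-82) ≡ 5172 (mod 6661).
Scan 1734·5172^i mod 6661 for i = 0, 1, …:
  i=0: 1734   i=1: 2542   i=2: 5071   i=3: 2855
  i=4: 5284   i=5: 5426   i=6: 479   i=7: 6157
  i=8: 4424   i=9: 393     …   i=31: 1657
  i=32: 3958
Match at i=32, j=55: a = 32·82 + 55 = 2679.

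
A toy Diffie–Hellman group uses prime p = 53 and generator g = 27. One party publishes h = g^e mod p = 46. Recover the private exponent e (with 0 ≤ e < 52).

Successive powers of 27 modulo 53:
  27^0=1  27^1=27  27^2=40  27^3=20  27^4=10  27^5=5
  27^6=29  27^7=41  27^8=47  27^9=50  27^10=25  27^11=39
  27^12=46
So 27^12 ≡ 46 (mod 53), giving e = 12.

12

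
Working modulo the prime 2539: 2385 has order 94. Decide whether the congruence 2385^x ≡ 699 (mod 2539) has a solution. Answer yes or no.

699 ∈ ⟨2385⟩ iff 699^94 ≡ 1 (mod 2539), since |⟨2385⟩| = 94.
699^94 mod 2539 = 1143.
Since 1143 ≠ 1, 699 does not lie in the subgroup.

no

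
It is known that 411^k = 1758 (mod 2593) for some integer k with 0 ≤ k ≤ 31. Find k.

17

Compute 411^0 mod 2593 = 1, then multiply by 411 repeatedly:
  411^0=1  411^1=411  411^2=376  411^3=1549  411^4=1354
  411^5=1592  411^6=876  411^7=2202  411^8=65  411^9=785
  411^10=1103  411^11=2151  411^12=2441  411^13=2353  411^14=2487
  411^15=515  411^16=1632  411^17=1758
Found 1758 at exponent 17.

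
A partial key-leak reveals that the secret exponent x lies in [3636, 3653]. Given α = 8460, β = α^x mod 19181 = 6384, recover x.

Compute 8460^3636 mod 19181 = 5731, then multiply by 8460 repeatedly:
  8460^3636=5731  8460^3637=13873  8460^3638=16222  8460^3639=17246  8460^3640=10474
  8460^3641=13001  8460^3642=4606  8460^3643=10149  8460^3644=6384
Found 6384 at exponent 3644.

3644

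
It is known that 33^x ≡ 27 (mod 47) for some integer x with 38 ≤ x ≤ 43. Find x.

Compute 33^38 mod 47 = 27, then multiply by 33 repeatedly:
  33^38=27
Found 27 at exponent 38.

38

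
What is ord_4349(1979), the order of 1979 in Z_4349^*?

2174

The order of 1979 must divide p − 1 = 4348 = 2^2 · 1087.
Divisors: 1, 2, 4, 1087, 2174, 4348.
Check each in increasing order: 1979^1 ≡ 1979;  1979^2 ≡ 2341;  1979^4 ≡ 541;  1979^1087 ≡ 4348;  1979^2174 ≡ 1.
Smallest exponent giving 1 is 2174.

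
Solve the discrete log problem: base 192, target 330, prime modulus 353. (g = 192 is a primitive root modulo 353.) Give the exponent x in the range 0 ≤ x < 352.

166

Baby-step giant-step with m = ceil(sqrt(352)) = 19.
Baby table (192^j mod 353 for j=0..18):
  0:1  1:192  2:152  3:238  4:159  5:170  6:164  7:71
  8:218  9:202  10:307  11:346  12:68  13:348  14:99  15:299
  16:222  17:264  18:209
Giant step factor: 192^(-19) ≡ 257 (mod 353).
Scan 330·257^i mod 353 for i = 0, 1, …:
  i=0: 330   i=1: 90   i=2: 185   i=3: 243
  i=4: 323   i=5: 56   i=6: 272   i=7: 10
  i=8: 99
Match at i=8, j=14: x = 8·19 + 14 = 166.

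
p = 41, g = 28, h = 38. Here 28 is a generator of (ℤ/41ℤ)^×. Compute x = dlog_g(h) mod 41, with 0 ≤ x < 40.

25

Successive powers of 28 modulo 41:
  28^0=1  28^1=28  28^2=5  28^3=17  28^4=25  28^5=3
  28^6=2  28^7=15  28^8=10  28^9=34  28^10=9  28^11=6
  28^12=4  28^13=30  28^14=20  28^15=27  28^16=18  28^17=12
  28^18=8  28^19=19  28^20=40  28^21=13  28^22=36  28^23=24
  28^24=16  28^25=38
So 28^25 ≡ 38 (mod 41), giving x = 25.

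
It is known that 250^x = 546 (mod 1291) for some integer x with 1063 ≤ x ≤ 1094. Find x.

1074

Compute 250^1063 mod 1291 = 808, then multiply by 250 repeatedly:
  250^1063=808  250^1064=604  250^1065=1244  250^1066=1160  250^1067=816
  250^1068=22  250^1069=336  250^1070=85  250^1071=594  250^1072=35
  250^1073=1004  250^1074=546
Found 546 at exponent 1074.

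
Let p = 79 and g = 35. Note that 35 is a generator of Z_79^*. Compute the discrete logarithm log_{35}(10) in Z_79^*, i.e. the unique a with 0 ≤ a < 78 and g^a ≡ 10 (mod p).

Successive powers of 35 modulo 79:
  35^0=1  35^1=35  35^2=40  35^3=57  35^4=20  35^5=68
  35^6=10
So 35^6 ≡ 10 (mod 79), giving a = 6.

6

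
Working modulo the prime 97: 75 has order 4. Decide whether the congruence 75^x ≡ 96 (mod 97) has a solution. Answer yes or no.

yes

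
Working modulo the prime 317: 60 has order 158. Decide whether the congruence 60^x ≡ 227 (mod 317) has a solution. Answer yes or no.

yes

227 ∈ ⟨60⟩ iff 227^158 ≡ 1 (mod 317), since |⟨60⟩| = 158.
227^158 mod 317 = 1.
Since 1 = 1, 227 lies in the subgroup.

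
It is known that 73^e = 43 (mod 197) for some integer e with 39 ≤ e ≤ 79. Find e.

54

Compute 73^39 mod 197 = 192, then multiply by 73 repeatedly:
  73^39=192  73^40=29  73^41=147  73^42=93  73^43=91
  73^44=142  73^45=122  73^46=41  73^47=38  73^48=16
  73^49=183  73^50=160  73^51=57  73^52=24  73^53=176
  73^54=43
Found 43 at exponent 54.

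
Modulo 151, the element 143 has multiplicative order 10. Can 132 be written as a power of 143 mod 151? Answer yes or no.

yes

132 ∈ ⟨143⟩ iff 132^10 ≡ 1 (mod 151), since |⟨143⟩| = 10.
132^10 mod 151 = 1.
Since 1 = 1, 132 lies in the subgroup.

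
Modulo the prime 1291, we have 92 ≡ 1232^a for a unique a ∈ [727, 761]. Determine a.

759

Compute 1232^727 mod 1291 = 1284, then multiply by 1232 repeatedly:
  1232^727=1284  1232^728=413  1232^729=162  1232^730=770  1232^731=1046
  1232^732=254  1232^733=506  1232^734=1130  1232^735=462  1232^736=1144
  1232^737=927  1232^738=820  1232^739=678  1232^740=19  1232^741=170
  1232^742=298  1232^743=492  1232^744=665  1232^745=786  1232^746=102
  1232^747=437  1232^748=37  1232^749=399  1232^750=988  1232^751=1094
  1232^752=4  1232^753=1055  1232^754=1014  1232^755=851  1232^756=140
  1232^757=777  1232^758=633  1232^759=92
Found 92 at exponent 759.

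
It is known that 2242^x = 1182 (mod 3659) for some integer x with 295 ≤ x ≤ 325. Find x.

Compute 2242^295 mod 3659 = 1974, then multiply by 2242 repeatedly:
  2242^295=1974  2242^296=1977  2242^297=1385  2242^298=2338  2242^299=2108
  2242^300=2367  2242^301=1264  2242^302=1822  2242^303=1480  2242^304=3106
  2242^305=575  2242^306=1182
Found 1182 at exponent 306.

306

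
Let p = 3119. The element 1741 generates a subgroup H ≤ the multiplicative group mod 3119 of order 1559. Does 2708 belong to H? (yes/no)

no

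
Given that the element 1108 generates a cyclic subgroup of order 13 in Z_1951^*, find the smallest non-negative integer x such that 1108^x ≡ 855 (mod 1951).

3

Successive powers of 1108 modulo 1951:
  1108^0=1  1108^1=1108  1108^2=485  1108^3=855
So 1108^3 ≡ 855 (mod 1951), giving x = 3.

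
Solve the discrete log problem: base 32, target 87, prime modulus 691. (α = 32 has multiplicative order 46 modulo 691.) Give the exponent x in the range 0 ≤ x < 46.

35

Baby-step giant-step with m = ceil(sqrt(46)) = 7.
Baby table (32^j mod 691 for j=0..6):
  0:1  1:32  2:333  3:291  4:329  5:163  6:379
Giant step factor: 32^(-7) ≡ 292 (mod 691).
Scan 87·292^i mod 691 for i = 0, 1, …:
  i=0: 87   i=1: 528   i=2: 83   i=3: 51
  i=4: 381   i=5: 1
Match at i=5, j=0: x = 5·7 + 0 = 35.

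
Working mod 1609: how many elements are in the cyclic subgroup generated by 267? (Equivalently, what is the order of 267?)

The order of 267 must divide p − 1 = 1608 = 2^3 · 3 · 67.
Divisors: 1, 2, 3, 4, 6, 8, 12, 24, 67, 134, 201, 268, 402, 536, 804, 1608.
Check each in increasing order: 267^1 ≡ 267;  267^2 ≡ 493;  267^3 ≡ 1302;  267^4 ≡ 90;  267^6 ≡ 927;  267^8 ≡ 55;  267^12 ≡ 123;  267^24 ≡ 648;  267^67 ≡ 1427;  267^134 ≡ 944;  267^201 ≡ 355;  267^268 ≡ 1359;  267^402 ≡ 523;  267^536 ≡ 1358;  267^804 ≡ 1608;  267^1608 ≡ 1.
Smallest exponent giving 1 is 1608.

1608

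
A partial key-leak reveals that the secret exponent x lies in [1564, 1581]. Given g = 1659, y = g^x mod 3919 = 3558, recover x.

Compute 1659^1564 mod 3919 = 861, then multiply by 1659 repeatedly:
  1659^1564=861  1659^1565=1883  1659^1566=454  1659^1567=738  1659^1568=1614
  1659^1569=949  1659^1570=2872  1659^1571=3063  1659^1572=2493  1659^1573=1342
  1659^1574=386  1659^1575=1577  1659^1576=2270  1659^1577=3690  1659^1578=232
  1659^1579=826  1659^1580=2603  1659^1581=3558
Found 3558 at exponent 1581.

1581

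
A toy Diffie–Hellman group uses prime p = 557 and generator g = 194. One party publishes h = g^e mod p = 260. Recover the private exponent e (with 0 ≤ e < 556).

52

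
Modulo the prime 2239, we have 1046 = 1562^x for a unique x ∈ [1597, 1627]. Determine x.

1610

Compute 1562^1597 mod 2239 = 756, then multiply by 1562 repeatedly:
  1562^1597=756  1562^1598=919  1562^1599=279  1562^1600=1432  1562^1601=23
  1562^1602=102  1562^1603=355  1562^1604=1477  1562^1605=904  1562^1606=1478
  1562^1607=227  1562^1608=812  1562^1609=1070  1562^1610=1046
Found 1046 at exponent 1610.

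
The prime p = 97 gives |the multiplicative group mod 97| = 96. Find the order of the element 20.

The order of 20 must divide p − 1 = 96 = 2^5 · 3.
Divisors: 1, 2, 3, 4, 6, 8, 12, 16, 24, 32, 48, 96.
Check each in increasing order: 20^1 ≡ 20;  20^2 ≡ 12;  20^3 ≡ 46;  20^4 ≡ 47;  20^6 ≡ 79;  20^8 ≡ 75;  20^12 ≡ 33;  20^16 ≡ 96;  20^24 ≡ 22;  20^32 ≡ 1.
Smallest exponent giving 1 is 32.

32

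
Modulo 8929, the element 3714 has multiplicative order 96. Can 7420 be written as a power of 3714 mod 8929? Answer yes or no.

yes

7420 ∈ ⟨3714⟩ iff 7420^96 ≡ 1 (mod 8929), since |⟨3714⟩| = 96.
7420^96 mod 8929 = 1.
Since 1 = 1, 7420 lies in the subgroup.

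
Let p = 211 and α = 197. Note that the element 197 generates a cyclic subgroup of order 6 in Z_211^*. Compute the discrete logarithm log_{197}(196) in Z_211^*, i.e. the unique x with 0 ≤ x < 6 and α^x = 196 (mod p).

Successive powers of 197 modulo 211:
  197^0=1  197^1=197  197^2=196
So 197^2 ≡ 196 (mod 211), giving x = 2.

2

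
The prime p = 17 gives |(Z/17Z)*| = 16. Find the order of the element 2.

8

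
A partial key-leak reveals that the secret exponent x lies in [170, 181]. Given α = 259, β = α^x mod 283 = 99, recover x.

172

Compute 259^170 mod 283 = 208, then multiply by 259 repeatedly:
  259^170=208  259^171=102  259^172=99
Found 99 at exponent 172.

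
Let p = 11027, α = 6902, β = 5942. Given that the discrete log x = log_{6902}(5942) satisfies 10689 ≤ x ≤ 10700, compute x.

Compute 6902^10689 mod 11027 = 6943, then multiply by 6902 repeatedly:
  6902^10689=6943  6902^10690=8271  6902^10691=10690  6902^10692=723  6902^10693=5942
Found 5942 at exponent 10693.

10693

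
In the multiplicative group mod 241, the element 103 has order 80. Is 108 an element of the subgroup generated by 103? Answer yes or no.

no

108 ∈ ⟨103⟩ iff 108^80 ≡ 1 (mod 241), since |⟨103⟩| = 80.
108^80 mod 241 = 225.
Since 225 ≠ 1, 108 does not lie in the subgroup.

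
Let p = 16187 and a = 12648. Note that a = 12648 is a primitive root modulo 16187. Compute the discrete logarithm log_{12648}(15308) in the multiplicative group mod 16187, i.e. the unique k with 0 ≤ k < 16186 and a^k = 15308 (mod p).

Baby-step giant-step with m = ceil(sqrt(16186)) = 128.
Baby table (12648^j mod 16187 for j=0..127):
  0:1  1:12648  2:11970  3:15736  4:9763  5:7988  6:9157  7:15938
  8:7113  9:14065  10:15177  11:13250  12:1989  13:2274  14:13440  15:9433
  16:10394  17:8685  18:2898  19:6536  20:319  21:4149  22:14485  23:1814
  24:6493  25:6813  26:7423  27:1504  28:2867  29:2936  30:1550  31:1943
  32:3198  33:13178  34:13992  35:14532  36:13538  37:2538  38:1803  39:13048
  40:4639  41:12384  42:7420  43:12121  44:15518  45:4289  46:4635  47:10353
  48:8101  49:13925  50:8840  51:4711  52:381  53:11349  54:12023  55:6226
  56:12880  57:272  58:8612  59:2253  60:6824  61:868  62:3678  63:14093
  64:13207  65:8483  66:5548  67:459  68:10486  69:6837  70:3422  71:13605
  72:8230  73:10630  74:15205  75:11280  76:13409  77:5833  78:11625  79:6479
  80:7798  81:1713  82:7818  83:11868  84:4413  85:2848  86:5429  87:738
  88:10512  89:11945  90:7089  91:1879  92:3076  93:7887  94:10482  95:4806
  96:4103  97:15409  98:1552  99:11052  100:10951  101:12276  102:1144  103:14321
  104:15665  105:2040  106:16029  107:8804  108:2619  109:6510  110:11398  111:482
  112:10024  113:6968  114:9236  115:11536  116:13897  117:10810  118:9478  119:13009
  120:13164  121:14977  122:8822  123:3665  124:11539  125:3280  126:14346  127:8125
Giant step factor: 12648^(-128) ≡ 12274 (mod 16187).
Scan 15308·12274^i mod 16187 for i = 0, 1, …:
  i=0: 15308   i=1: 7883   i=2: 6243   i=3: 13511
  i=4: 14386   i=5: 5968   i=6: 5057   i=7: 8660
  i=8: 8998   i=9: 13738     …   i=81: 2147
  i=82: 16029
Match at i=82, j=106: k = 82·128 + 106 = 10602.

10602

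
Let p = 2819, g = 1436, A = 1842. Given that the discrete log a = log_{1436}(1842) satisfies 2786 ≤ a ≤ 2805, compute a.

2801

Compute 1436^2786 mod 2819 = 2780, then multiply by 1436 repeatedly:
  1436^2786=2780  1436^2787=376  1436^2788=1507  1436^2789=1879  1436^2790=461
  1436^2791=2350  1436^2792=257  1436^2793=2582  1436^2794=767  1436^2795=2002
  1436^2796=2311  1436^2797=633  1436^2798=1270  1436^2799=2646  1436^2800=2463
  1436^2801=1842
Found 1842 at exponent 2801.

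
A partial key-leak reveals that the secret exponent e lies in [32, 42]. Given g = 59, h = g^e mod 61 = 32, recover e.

Compute 59^32 mod 61 = 57, then multiply by 59 repeatedly:
  59^32=57  59^33=8  59^34=45  59^35=32
Found 32 at exponent 35.

35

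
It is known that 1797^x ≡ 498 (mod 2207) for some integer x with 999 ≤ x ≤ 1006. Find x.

Compute 1797^999 mod 2207 = 1632, then multiply by 1797 repeatedly:
  1797^999=1632  1797^1000=1808  1797^1001=272  1797^1002=1037  1797^1003=781
  1797^1004=2012  1797^1005=498
Found 498 at exponent 1005.

1005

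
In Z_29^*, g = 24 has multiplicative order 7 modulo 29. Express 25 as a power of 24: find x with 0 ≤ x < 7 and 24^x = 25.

Successive powers of 24 modulo 29:
  24^0=1  24^1=24  24^2=25
So 24^2 ≡ 25 (mod 29), giving x = 2.

2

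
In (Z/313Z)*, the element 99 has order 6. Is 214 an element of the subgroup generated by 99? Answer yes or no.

⟨99⟩ has order 6; its elements mod 313 are {1, 98, 99, 214, 215, 312}.
214 is in this set.

yes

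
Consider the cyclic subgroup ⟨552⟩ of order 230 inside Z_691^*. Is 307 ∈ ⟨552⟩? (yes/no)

no

307 ∈ ⟨552⟩ iff 307^230 ≡ 1 (mod 691), since |⟨552⟩| = 230.
307^230 mod 691 = 437.
Since 437 ≠ 1, 307 does not lie in the subgroup.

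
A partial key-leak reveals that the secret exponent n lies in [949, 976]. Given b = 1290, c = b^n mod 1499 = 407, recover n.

956

Compute 1290^949 mod 1499 = 1495, then multiply by 1290 repeatedly:
  1290^949=1495  1290^950=836  1290^951=659  1290^952=177  1290^953=482
  1290^954=1194  1290^955=787  1290^956=407
Found 407 at exponent 956.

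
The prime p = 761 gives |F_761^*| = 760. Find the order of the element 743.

95

The order of 743 must divide p − 1 = 760 = 2^3 · 5 · 19.
Divisors: 1, 2, 4, 5, 8, 10, 19, 20, 38, 40, 76, 95, 152, 190, 380, 760.
Check each in increasing order: 743^1 ≡ 743;  743^2 ≡ 324;  743^4 ≡ 719;  743^5 ≡ 756;  743^8 ≡ 242;  743^10 ≡ 25;  743^19 ≡ 684;  743^20 ≡ 625;  743^38 ≡ 602;  743^40 ≡ 232;  743^76 ≡ 168;  743^95 ≡ 1.
Smallest exponent giving 1 is 95.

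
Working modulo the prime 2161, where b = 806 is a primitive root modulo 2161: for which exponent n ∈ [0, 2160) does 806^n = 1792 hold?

Baby-step giant-step with m = ceil(sqrt(2160)) = 47.
Baby table (806^j mod 2161 for j=0..46):
  0:1  1:806  2:1336  3:638  4:2071  5:934  6:776  7:927
  8:1617  9:219  10:1473  11:849  12:1418  13:1900  14:1412  15:1386
  16:2040  17:1880  18:419  19:598  20:85  21:1519  22:1188  23:205
  24:994  25:1594  26:1130  27:999  28:1302  29:1327  30:2028  31:852
  32:1675  33:1586  34:1165  35:1116  36:520  37:2047  38:1039  39:1127
  40:742  41:1616  42:1574  43:137  44:211  45:1508  46:966
Giant step factor: 806^(-47) ≡ 1546 (mod 2161).
Scan 1792·1546^i mod 2161 for i = 0, 1, …:
  i=0: 1792   i=1: 30   i=2: 999
Match at i=2, j=27: n = 2·47 + 27 = 121.

121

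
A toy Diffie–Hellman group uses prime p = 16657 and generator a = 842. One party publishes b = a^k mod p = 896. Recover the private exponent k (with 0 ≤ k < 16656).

Baby-step giant-step with m = ceil(sqrt(16656)) = 130.
Baby table (842^j mod 16657 for j=0..129):
  0:1  1:842  2:9370  3:10779  4:14510  5:7839  6:4266  7:10717
  8:12277  9:9894  10:2248  11:10575  12:9312  13:11914  14:4074  15:15623
  16:12193  17:5794  18:14704  19:4617  20:6433  21:3061  22:12184  23:14873
  24:13659  25:7548  26:9099  27:15795  28:7104  29:1705  30:3108  31:1787
  32:5524  33:3905  34:6581  35:11078  36:16413  37:11093  38:12386  39:1730
  40:7501  41:2839  42:8487  43:201  44:2672  45:1129  46:1169  47:1535
  48:9881  49:7959  50:5364  51:2441  52:6511  53:2109  54:10136  55:6128
  56:12763  57:2681  58:8707  59:2214  60:15261  61:7215  62:11882  63:10444
  64:15609  65:405  66:7870  67:13711  68:1361  69:13286  70:9965  71:12059
  72:9565  73:8399  74:9390  75:10962  76:2026  77:6878  78:11297  79:927
  80:14312  81:7693  82:14590  83:8571  84:4301  85:6873  86:7087  87:4048
  88:10388  89:1771  90:8709  91:3898  92:687  93:12116  94:7588  95:9465
  96:7484  97:5182  98:15767  99:185  100:5857  101:1122  102:11932  103:2573
  104:1056  105:6331  106:462  107:5893  108:14777  109:16112  110:7506  111:7049
  112:5366  113:4125  114:8594  115:7010  116:5842  117:5149  118:4638  119:7458
  120:16604  121:5345  122:3100  123:11708  124:13849  125:958  126:7100  127:14994
  128:15599  129:8642
Giant step factor: 842^(-130) ≡ 6401 (mod 16657).
Scan 896·6401^i mod 16657 for i = 0, 1, …:
  i=0: 896   i=1: 5288   i=2: 1464   i=3: 9830
  i=4: 8341   i=5: 5056   i=6: 15562   i=7: 3502
  i=8: 12637   i=9: 3045     …   i=43: 9609
  i=44: 9565
Match at i=44, j=72: k = 44·130 + 72 = 5792.

5792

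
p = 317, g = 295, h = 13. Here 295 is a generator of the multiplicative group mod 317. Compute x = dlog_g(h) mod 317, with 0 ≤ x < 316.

Baby-step giant-step with m = ceil(sqrt(316)) = 18.
Baby table (295^j mod 317 for j=0..17):
  0:1  1:295  2:167  3:130  4:310  5:154  6:99  7:41
  8:49  9:190  10:258  11:30  12:291  13:255  14:96  15:107
  16:182  17:117
Giant step factor: 295^(-18) ≡ 25 (mod 317).
Scan 13·25^i mod 317 for i = 0, 1, …:
  i=0: 13   i=1: 8   i=2: 200   i=3: 245
  i=4: 102   i=5: 14   i=6: 33   i=7: 191
  i=8: 20   i=9: 183   i=10: 137   i=11: 255
Match at i=11, j=13: x = 11·18 + 13 = 211.

211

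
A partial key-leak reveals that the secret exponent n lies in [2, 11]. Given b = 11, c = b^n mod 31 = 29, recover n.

Compute 11^2 mod 31 = 28, then multiply by 11 repeatedly:
  11^2=28  11^3=29
Found 29 at exponent 3.

3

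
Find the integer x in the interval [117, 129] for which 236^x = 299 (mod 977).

Compute 236^117 mod 977 = 667, then multiply by 236 repeatedly:
  236^117=667  236^118=115  236^119=761  236^120=805  236^121=442
  236^122=750  236^123=163  236^124=365  236^125=164  236^126=601
  236^127=171  236^128=299
Found 299 at exponent 128.

128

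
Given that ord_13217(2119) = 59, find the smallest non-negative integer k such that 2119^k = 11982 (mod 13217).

Baby-step giant-step with m = ceil(sqrt(59)) = 8.
Baby table (2119^j mod 13217 for j=0..7):
  0:1  1:2119  2:9598  3:10416  4:12331  5:12597  6:7920  7:10107
Giant step factor: 2119^(-8) ≡ 3889 (mod 13217).
Scan 11982·3889^i mod 13217 for i = 0, 1, …:
  i=0: 11982   i=1: 8073   i=2: 5522   i=3: 10650
  i=4: 8989   i=5: 12473   i=6: 1107   i=7: 9598
Match at i=7, j=2: k = 7·8 + 2 = 58.

58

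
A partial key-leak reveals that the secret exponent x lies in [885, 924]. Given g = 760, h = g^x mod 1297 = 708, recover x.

915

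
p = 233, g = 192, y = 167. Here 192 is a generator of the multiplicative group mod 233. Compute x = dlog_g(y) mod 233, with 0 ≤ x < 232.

10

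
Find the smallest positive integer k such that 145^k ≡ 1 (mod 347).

The order of 145 must divide p − 1 = 346 = 2 · 173.
Divisors: 1, 2, 173, 346.
Check each in increasing order: 145^1 ≡ 145;  145^2 ≡ 205;  145^173 ≡ 346;  145^346 ≡ 1.
Smallest exponent giving 1 is 346.

346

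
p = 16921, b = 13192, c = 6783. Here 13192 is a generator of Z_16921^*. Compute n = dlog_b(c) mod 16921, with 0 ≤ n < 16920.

Baby-step giant-step with m = ceil(sqrt(16920)) = 131.
Baby table (13192^j mod 16921 for j=0..130):
  0:1  1:13192  2:13300  3:16672  4:14787  5:4816  6:11238  7:6815
  8:2207  9:10624  10:12086  11:8850  12:11221  13:2524  14:13001  15:14857
  16:14522  17:11583  18:6306  19:5116  20:9324  21:3459  22:12112  23:13422
  24:1680  25:12971  26:8280  27:4705  28:2132  29:2642  30:12925  31:10604
  32:2061  33:13586  34:16201  35:11362  36:1286  37:10070  38:13590  39:1285
  40:13799  41:290  42:1534  43:15933  44:12395  45:7217  46:9118  47:10188
  48:13514  49:13953  50:1338  51:2293  52:11429  53:5258  54:4357  55:13828
  56:10596  57:14972  58:8712  59:1272  60:11513  61:13521  62:4771  63:9833
  64:550  65:13412  66:5128  67:15339  68:10770  69:9124  70:4735  71:8709
  72:12459  73:5455  74:14268  75:11173  76:12306  77:678  78:9888  79:15428
  80:388  81:8354  82:16416  83:4914  84:1137  85:7298  86:11647  87:4544
  88:10266  89:10309  90:2251  91:15758  92:5051  93:14815  94:1930  95:11376
  96:16764  97:10139  98:10104  99:5251  100:13539  101:5333  102:12339  103:12989
  104:8842  105:7211  106:14571  107:14993  108:15008  109:9836  110:6284  111:2549
  112:4381  113:8937  114:8297  115:8996  116:8259  117:15330  118:10489  119:7871
  120:6976  121:10994  122:2957  123:5839  124:3696  125:8231  126:1295  127:10351
  128:14843  129:15965  130:11514
Giant step factor: 13192^(-131) ≡ 7339 (mod 16921).
Scan 6783·7339^i mod 16921 for i = 0, 1, …:
  i=0: 6783   i=1: 15776   i=2: 6582   i=3: 12764
  i=4: 340   i=5: 7873   i=6: 11653   i=7: 2633
  i=8: 16726   i=9: 7180     …   i=99: 15700
  i=100: 7211
Match at i=100, j=105: n = 100·131 + 105 = 13205.

13205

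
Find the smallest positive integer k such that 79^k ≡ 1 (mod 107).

53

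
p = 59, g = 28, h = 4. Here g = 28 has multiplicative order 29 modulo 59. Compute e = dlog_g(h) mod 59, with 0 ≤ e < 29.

3

Successive powers of 28 modulo 59:
  28^0=1  28^1=28  28^2=17  28^3=4
So 28^3 ≡ 4 (mod 59), giving e = 3.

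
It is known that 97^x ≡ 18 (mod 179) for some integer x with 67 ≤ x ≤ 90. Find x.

Compute 97^67 mod 179 = 18, then multiply by 97 repeatedly:
  97^67=18
Found 18 at exponent 67.

67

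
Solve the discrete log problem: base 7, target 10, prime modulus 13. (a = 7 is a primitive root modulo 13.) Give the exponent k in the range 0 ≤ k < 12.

2

Successive powers of 7 modulo 13:
  7^0=1  7^1=7  7^2=10
So 7^2 ≡ 10 (mod 13), giving k = 2.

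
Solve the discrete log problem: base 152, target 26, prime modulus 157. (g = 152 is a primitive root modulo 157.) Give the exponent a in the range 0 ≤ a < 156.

89

Baby-step giant-step with m = ceil(sqrt(156)) = 13.
Baby table (152^j mod 157 for j=0..12):
  0:1  1:152  2:25  3:32  4:154  5:15  6:82  7:61
  8:9  9:112  10:68  11:131  12:130
Giant step factor: 152^(-13) ≡ 107 (mod 157).
Scan 26·107^i mod 157 for i = 0, 1, …:
  i=0: 26   i=1: 113   i=2: 2   i=3: 57
  i=4: 133   i=5: 101   i=6: 131
Match at i=6, j=11: a = 6·13 + 11 = 89.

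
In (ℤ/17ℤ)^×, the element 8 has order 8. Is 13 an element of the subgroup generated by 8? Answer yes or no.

13 ∈ ⟨8⟩ iff 13^8 ≡ 1 (mod 17), since |⟨8⟩| = 8.
13^8 mod 17 = 1.
Since 1 = 1, 13 lies in the subgroup.

yes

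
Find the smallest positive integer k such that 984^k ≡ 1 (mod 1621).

135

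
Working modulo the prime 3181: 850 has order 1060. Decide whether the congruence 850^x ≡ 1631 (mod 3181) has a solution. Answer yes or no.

yes

1631 ∈ ⟨850⟩ iff 1631^1060 ≡ 1 (mod 3181), since |⟨850⟩| = 1060.
1631^1060 mod 3181 = 1.
Since 1 = 1, 1631 lies in the subgroup.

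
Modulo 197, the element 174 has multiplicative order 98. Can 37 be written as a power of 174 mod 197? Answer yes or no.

yes

37 ∈ ⟨174⟩ iff 37^98 ≡ 1 (mod 197), since |⟨174⟩| = 98.
37^98 mod 197 = 1.
Since 1 = 1, 37 lies in the subgroup.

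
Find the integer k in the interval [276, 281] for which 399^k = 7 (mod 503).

280

Compute 399^276 mod 503 = 59, then multiply by 399 repeatedly:
  399^276=59  399^277=403  399^278=340  399^279=353  399^280=7
Found 7 at exponent 280.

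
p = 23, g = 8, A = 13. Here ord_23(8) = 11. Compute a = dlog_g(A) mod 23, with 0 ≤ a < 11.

6

Successive powers of 8 modulo 23:
  8^0=1  8^1=8  8^2=18  8^3=6  8^4=2  8^5=16
  8^6=13
So 8^6 ≡ 13 (mod 23), giving a = 6.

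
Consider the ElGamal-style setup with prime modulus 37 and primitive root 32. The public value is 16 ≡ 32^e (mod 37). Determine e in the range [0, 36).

Successive powers of 32 modulo 37:
  32^0=1  32^1=32  32^2=25  32^3=23  32^4=33  32^5=20
  32^6=11  32^7=19  32^8=16
So 32^8 ≡ 16 (mod 37), giving e = 8.

8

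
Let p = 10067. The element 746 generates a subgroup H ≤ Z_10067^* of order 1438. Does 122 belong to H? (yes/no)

yes

122 ∈ ⟨746⟩ iff 122^1438 ≡ 1 (mod 10067), since |⟨746⟩| = 1438.
122^1438 mod 10067 = 1.
Since 1 = 1, 122 lies in the subgroup.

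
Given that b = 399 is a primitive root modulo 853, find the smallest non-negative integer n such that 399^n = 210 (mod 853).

259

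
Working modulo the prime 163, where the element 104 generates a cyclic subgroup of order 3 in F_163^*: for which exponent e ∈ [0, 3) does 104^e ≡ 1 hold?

Successive powers of 104 modulo 163:
  104^0=1
So 104^0 ≡ 1 (mod 163), giving e = 0.

0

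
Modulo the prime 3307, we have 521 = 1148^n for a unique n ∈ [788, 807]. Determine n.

801

Compute 1148^788 mod 3307 = 3187, then multiply by 1148 repeatedly:
  1148^788=3187  1148^789=1134  1148^790=2181  1148^791=389  1148^792=127
  1148^793=288  1148^794=3231  1148^795=2041  1148^796=1712  1148^797=1018
  1148^798=1293  1148^799=2828  1148^800=2377  1148^801=521
Found 521 at exponent 801.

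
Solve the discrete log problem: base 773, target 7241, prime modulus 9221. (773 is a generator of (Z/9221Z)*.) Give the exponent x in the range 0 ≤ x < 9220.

Baby-step giant-step with m = ceil(sqrt(9220)) = 97.
Baby table (773^j mod 9221 for j=0..96):
  0:1  1:773  2:7385  3:806  4:5231  5:4765  6:4166  7:2189
  8:4654  9:1352  10:3123  11:7398  12:1634  13:9026  14:6022  15:7622
  16:8808  17:3486  18:2146  19:8299  20:6532  21:5349  22:3769  23:8822
  24:5087  25:4105  26:1141  27:5998  28:7512  29:6767  30:2584  31:5696
  32:4591  33:7979  34:8139  35:2725  36:4037  37:3903  38:1752  39:8030
  40:1457  41:1299  42:8259  43:3275  44:5021  45:8413  46:2444  47:8128
  48:3443  49:5791  50:4258  51:8758  52:1720  53:1736  54:4883  55:3170
  56:6845  57:7552  58:803  59:2912  60:1052  61:1748  62:4938  63:8801
  64:7296  65:5777  66:2657  67:6799  68:8878  69:2270  70:2720  71:172
  72:3862  73:6943  74:317  75:5295  76:8132  77:6535  78:7668  79:7482
  80:2019  81:2338  82:9179  83:4418  84:3344  85:3032  86:1602  87:2732
  88:227  89:272  90:7394  91:7763  92:7149  93:2798  94:5140  95:8190
  96:5264
Giant step factor: 773^(-97) ≡ 950 (mod 9221).
Scan 7241·950^i mod 9221 for i = 0, 1, …:
  i=0: 7241   i=1: 84   i=2: 6032   i=3: 4159
  i=4: 4462   i=5: 6461   i=6: 5985   i=7: 5614
  i=8: 3562   i=9: 9014     …   i=39: 5175
  i=40: 1457
Match at i=40, j=40: x = 40·97 + 40 = 3920.

3920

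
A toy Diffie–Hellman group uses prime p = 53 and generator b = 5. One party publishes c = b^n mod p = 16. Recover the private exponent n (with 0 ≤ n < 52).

20

Baby-step giant-step with m = ceil(sqrt(52)) = 8.
Baby table (5^j mod 53 for j=0..7):
  0:1  1:5  2:25  3:19  4:42  5:51  6:43  7:3
Giant step factor: 5^(-8) ≡ 46 (mod 53).
Scan 16·46^i mod 53 for i = 0, 1, …:
  i=0: 16   i=1: 47   i=2: 42
Match at i=2, j=4: n = 2·8 + 4 = 20.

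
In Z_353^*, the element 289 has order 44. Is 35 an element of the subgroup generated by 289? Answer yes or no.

35 ∈ ⟨289⟩ iff 35^44 ≡ 1 (mod 353), since |⟨289⟩| = 44.
35^44 mod 353 = 1.
Since 1 = 1, 35 lies in the subgroup.

yes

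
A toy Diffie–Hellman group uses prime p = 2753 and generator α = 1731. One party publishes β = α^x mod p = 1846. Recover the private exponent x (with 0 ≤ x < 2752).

Baby-step giant-step with m = ceil(sqrt(2752)) = 53.
Baby table (1731^j mod 2753 for j=0..52):
  0:1  1:1731  2:1097  3:2090  4:348  5:2234  6:1842  7:528
  8:2725  9:1086  10:2320  11:2046  12:1268  13:767  14:731  15:1734
  16:784  17:2628  18:1112  19:525  20:285  21:548  22:1556  23:1002
  24:72  25:747  26:1900  27:1818  28:279  29:1174  30:480  31:2227
  32:737  33:1108  34:1860  35:1403  36:447  37:164  38:325  39:963
  40:1388  41:2012  42:227  43:2011  44:1249  45:914  46:1912  47:566
  48:2431  49:1477  50:1903  51:1505  52:817
Giant step factor: 1731^(-53) ≡ 581 (mod 2753).
Scan 1846·581^i mod 2753 for i = 0, 1, …:
  i=0: 1846   i=1: 1609   i=2: 1562   i=3: 1785
  i=4: 1957   i=5: 28   i=6: 2503   i=7: 659
  i=8: 212   i=9: 2040     …   i=30: 1908
  i=31: 1842
Match at i=31, j=6: x = 31·53 + 6 = 1649.

1649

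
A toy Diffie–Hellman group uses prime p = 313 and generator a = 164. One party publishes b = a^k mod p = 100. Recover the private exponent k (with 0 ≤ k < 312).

122

Baby-step giant-step with m = ceil(sqrt(312)) = 18.
Baby table (164^j mod 313 for j=0..17):
  0:1  1:164  2:291  3:148  4:171  5:187  6:307  7:268
  8:132  9:51  10:226  11:130  12:36  13:270  14:147  15:7
  16:209  17:159
Giant step factor: 164^(-18) ≡ 71 (mod 313).
Scan 100·71^i mod 313 for i = 0, 1, …:
  i=0: 100   i=1: 214   i=2: 170   i=3: 176
  i=4: 289   i=5: 174   i=6: 147
Match at i=6, j=14: k = 6·18 + 14 = 122.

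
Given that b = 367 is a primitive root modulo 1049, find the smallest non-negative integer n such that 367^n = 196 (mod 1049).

Baby-step giant-step with m = ceil(sqrt(1048)) = 33.
Baby table (367^j mod 1049 for j=0..32):
  0:1  1:367  2:417  3:934  4:804  5:299  6:637  7:901
  8:232  9:175  10:236  11:594  12:855  13:134  14:924  15:281
  16:325  17:738  18:204  19:389  20:99  21:667  22:372  23:154
  24:921  25:229  26:123  27:34  28:939  29:541  30:286  31:62
  32:725
Giant step factor: 367^(-33) ≡ 967 (mod 1049).
Scan 196·967^i mod 1049 for i = 0, 1, …:
  i=0: 196   i=1: 712   i=2: 360   i=3: 901
Match at i=3, j=7: n = 3·33 + 7 = 106.

106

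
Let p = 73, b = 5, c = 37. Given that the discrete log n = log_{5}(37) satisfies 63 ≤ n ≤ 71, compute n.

64

Compute 5^63 mod 73 = 22, then multiply by 5 repeatedly:
  5^63=22  5^64=37
Found 37 at exponent 64.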